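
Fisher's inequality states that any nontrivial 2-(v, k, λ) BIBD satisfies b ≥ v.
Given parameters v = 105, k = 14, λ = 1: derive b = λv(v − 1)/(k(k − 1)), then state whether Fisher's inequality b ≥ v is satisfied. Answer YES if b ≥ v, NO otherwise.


r = λ(v − 1)/(k − 1) = 1·104/13 = 8.
b = vr/k = 105·8/14 = 60.
Fisher's inequality: b ≥ v ⇔ 60 ≥ 105? NO.

NO


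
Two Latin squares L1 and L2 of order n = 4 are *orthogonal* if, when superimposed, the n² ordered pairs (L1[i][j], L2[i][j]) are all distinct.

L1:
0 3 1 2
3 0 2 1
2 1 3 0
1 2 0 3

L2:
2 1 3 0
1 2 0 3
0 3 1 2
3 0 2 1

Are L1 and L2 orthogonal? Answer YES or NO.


Form the n² = 16 superimposed pairs (L1[i][j], L2[i][j]), row by row (rows and columns indexed from 0):
row 0: (0,2) (3,1) (1,3) (2,0)
row 1: (3,1) (0,2) (2,0) (1,3)
row 2: (2,0) (1,3) (3,1) (0,2)
row 3: (1,3) (2,0) (0,2) (3,1)
Orthogonality requires all 16 pairs distinct.
But the pair (3,1) repeats: cell (0,1) has L1 = 3, L2 = 1, and cell (1,0) has L1 = 3, L2 = 1.
A repeated pair means some other pair never occurs (only 4 distinct pairs out of 16), so the squares are not orthogonal.
Conclusion: NO.

NO


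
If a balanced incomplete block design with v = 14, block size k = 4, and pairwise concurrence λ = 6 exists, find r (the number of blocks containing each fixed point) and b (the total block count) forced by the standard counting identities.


Any 2-(v, k, λ) BIBD satisfies two necessary conditions:
  (i)  Each point sits in r blocks, and counting incidences through any fixed point gives r(k − 1) = λ(v − 1), so r = λ(v − 1)/(k − 1).
  (ii) Total incidences bk = vr, so b = vr/k.
Step 1: r = λ(v − 1)/(k − 1) = 6·(14 − 1)/(4 − 1) = 6·13/3 = 78/3 = 26.
Step 2: b = vr/k = 14·26/4 = 364/4 = 91.
Check integrality: r = 26 ∈ Z ✓, b = 91 ∈ Z ✓.
(These identities are necessary conditions: they determine r and b for any design with these parameters, but do not by themselves prove that one exists.)

r = 26, b = 91.


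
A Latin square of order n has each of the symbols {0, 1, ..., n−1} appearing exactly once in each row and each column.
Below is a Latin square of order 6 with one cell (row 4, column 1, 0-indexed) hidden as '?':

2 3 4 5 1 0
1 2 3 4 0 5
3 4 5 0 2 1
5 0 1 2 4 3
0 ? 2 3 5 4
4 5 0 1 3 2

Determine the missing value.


Row 4 contains symbols [0, 2, 3, 4, 5] — missing [1].
Column 1 contains symbols [0, 2, 3, 4, 5] — missing [1].
The missing symbol must appear in both missing sets; intersection = [1].
Therefore the hidden value is 1.

Missing value = 1.


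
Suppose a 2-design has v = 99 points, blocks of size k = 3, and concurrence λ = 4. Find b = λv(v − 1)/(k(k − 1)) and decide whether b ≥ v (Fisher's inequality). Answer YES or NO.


r = λ(v − 1)/(k − 1) = 4·98/2 = 196.
b = vr/k = 99·196/3 = 6468.
Fisher's inequality: b ≥ v ⇔ 6468 ≥ 99? YES.

YES


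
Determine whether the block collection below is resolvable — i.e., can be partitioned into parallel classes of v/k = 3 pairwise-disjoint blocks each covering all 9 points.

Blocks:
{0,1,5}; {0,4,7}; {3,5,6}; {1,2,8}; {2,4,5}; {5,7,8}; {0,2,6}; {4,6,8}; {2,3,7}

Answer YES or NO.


v = 9, block size k = 3, number of blocks = 9.
For resolvability, blocks must partition into parallel classes of size v/k = 3.
Total blocks must therefore be a multiple of 3: 9 = 3·3 + 0 ⇒ divisible ✓.
Consider block {2,4,5}. It intersects every other block in the collection, so no parallel class of size 3 can contain it.
Since every block must belong to some parallel class in a resolution, the collection cannot be partitioned into parallel classes.
Resolvable? NO.

NO


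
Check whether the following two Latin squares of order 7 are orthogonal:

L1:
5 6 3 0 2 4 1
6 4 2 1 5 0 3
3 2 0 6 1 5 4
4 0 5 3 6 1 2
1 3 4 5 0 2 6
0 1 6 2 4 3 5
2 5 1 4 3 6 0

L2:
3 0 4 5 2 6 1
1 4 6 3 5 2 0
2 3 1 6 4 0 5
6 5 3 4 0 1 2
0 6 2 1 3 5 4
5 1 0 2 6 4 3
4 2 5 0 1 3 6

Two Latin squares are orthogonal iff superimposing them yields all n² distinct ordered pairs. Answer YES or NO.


Form the n² = 49 superimposed pairs (L1[i][j], L2[i][j]), row by row (rows and columns indexed from 0):
row 0: (5,3) (6,0) (3,4) (0,5) (2,2) (4,6) (1,1)
row 1: (6,1) (4,4) (2,6) (1,3) (5,5) (0,2) (3,0)
row 2: (3,2) (2,3) (0,1) (6,6) (1,4) (5,0) (4,5)
row 3: (4,6) (0,5) (5,3) (3,4) (6,0) (1,1) (2,2)
row 4: (1,0) (3,6) (4,2) (5,1) (0,3) (2,5) (6,4)
row 5: (0,5) (1,1) (6,0) (2,2) (4,6) (3,4) (5,3)
row 6: (2,4) (5,2) (1,5) (4,0) (3,1) (6,3) (0,6)
Orthogonality requires all 49 pairs distinct.
But the pair (4,6) repeats: cell (0,5) has L1 = 4, L2 = 6, and cell (3,0) has L1 = 4, L2 = 6.
A repeated pair means some other pair never occurs (only 35 distinct pairs out of 49), so the squares are not orthogonal.
Conclusion: NO.

NO


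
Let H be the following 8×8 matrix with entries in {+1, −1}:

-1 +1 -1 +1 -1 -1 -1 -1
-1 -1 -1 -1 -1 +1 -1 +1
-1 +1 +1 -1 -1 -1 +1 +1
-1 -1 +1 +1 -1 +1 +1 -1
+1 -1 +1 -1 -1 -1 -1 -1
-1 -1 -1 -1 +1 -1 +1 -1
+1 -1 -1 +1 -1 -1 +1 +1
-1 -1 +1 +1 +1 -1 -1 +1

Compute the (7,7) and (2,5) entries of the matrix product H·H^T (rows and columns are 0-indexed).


Row 2 of H: [-1, 1, 1, -1, -1, -1, 1, 1].
Row 5 of H: [-1, -1, -1, -1, 1, -1, 1, -1].
Row 7 of H: [-1, -1, 1, 1, 1, -1, -1, 1].
(H·H^T)[7][7] = Σ_j H[7][j]·H[7][j] = (-1)² + (-1)² + (1)² + (1)² + (1)² + (-1)² + (-1)² + (1)² = 1 + 1 + 1 + 1 + 1 + 1 + 1 + 1 = 8.
(H·H^T)[2][5] = Σ_j H[2][j]·H[5][j] = (-1)·(-1) + (1)·(-1) + (1)·(-1) + (-1)·(-1) + (-1)·(1) + (-1)·(-1) + (1)·(1) + (1)·(-1) = 1 + -1 + -1 + 1 + -1 + 1 + 1 + -1 = 0.
So rows 2 and 5 are orthogonal; the diagonal entry equals n = 8.

(7,7) entry = 8; (2,5) entry = 0.


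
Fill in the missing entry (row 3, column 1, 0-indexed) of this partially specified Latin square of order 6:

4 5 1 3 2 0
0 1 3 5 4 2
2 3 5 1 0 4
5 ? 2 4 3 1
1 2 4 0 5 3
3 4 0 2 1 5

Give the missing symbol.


Row 3 contains symbols [1, 2, 3, 4, 5] — missing [0].
Column 1 contains symbols [1, 2, 3, 4, 5] — missing [0].
The missing symbol must appear in both missing sets; intersection = [0].
Therefore the hidden value is 0.

Missing value = 0.


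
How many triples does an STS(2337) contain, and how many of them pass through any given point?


An STS(v) is a 2-(v, 3, 1) BIBD: block size k = 3, λ = 1.
Replication: r(k − 1) = λ(v − 1) ⇒ r·2 = 2337 − 1 = 2336 ⇒ r = 1168.
Block count: bk = vr ⇒ b·3 = 2337·1168 = 2729616 ⇒ b = 909872.
(Check via b = v(v − 1)/6 = 2337·2336/6 = 5459232/6 = 909872.)

r = 1168, b = 909872.


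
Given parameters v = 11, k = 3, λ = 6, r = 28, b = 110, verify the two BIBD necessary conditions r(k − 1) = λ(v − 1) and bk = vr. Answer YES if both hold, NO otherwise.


Condition (i): r(k − 1) = 28·2 = 56; λ(v − 1) = 6·10 = 60. Match? NO.
Condition (ii): bk = 110·3 = 330; vr = 11·28 = 308. Match? NO.
Both conditions hold? NO.

NO


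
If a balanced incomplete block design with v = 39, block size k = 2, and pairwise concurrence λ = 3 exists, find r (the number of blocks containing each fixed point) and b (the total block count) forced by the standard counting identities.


Any 2-(v, k, λ) BIBD satisfies two necessary conditions:
  (i)  Each point sits in r blocks, and counting incidences through any fixed point gives r(k − 1) = λ(v − 1), so r = λ(v − 1)/(k − 1).
  (ii) Total incidences bk = vr, so b = vr/k.
Step 1: r = λ(v − 1)/(k − 1) = 3·(39 − 1)/(2 − 1) = 3·38/1 = 114/1 = 114.
Step 2: b = vr/k = 39·114/2 = 4446/2 = 2223.
Check integrality: r = 114 ∈ Z ✓, b = 2223 ∈ Z ✓.
(These identities are necessary conditions: they determine r and b for any design with these parameters, but do not by themselves prove that one exists.)

r = 114, b = 2223.


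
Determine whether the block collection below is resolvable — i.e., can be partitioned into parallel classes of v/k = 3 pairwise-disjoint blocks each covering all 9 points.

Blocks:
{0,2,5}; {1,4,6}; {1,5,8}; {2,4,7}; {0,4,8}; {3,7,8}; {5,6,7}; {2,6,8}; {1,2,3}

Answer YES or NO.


v = 9, block size k = 3, number of blocks = 9.
For resolvability, blocks must partition into parallel classes of size v/k = 3.
Total blocks must therefore be a multiple of 3: 9 = 3·3 + 0 ⇒ divisible ✓.
Consider block {1,5,8}. The only other block(s) in the collection disjoint from it are {2,4,7} — just 1 block(s). Any parallel class containing {1,5,8} would need 2 other blocks each disjoint from it, so no parallel class of size 3 can contain {1,5,8}.
Since every block must belong to some parallel class in a resolution, the collection cannot be partitioned into parallel classes.
Resolvable? NO.

NO


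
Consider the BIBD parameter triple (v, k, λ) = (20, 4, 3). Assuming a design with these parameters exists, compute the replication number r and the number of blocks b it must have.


Any 2-(v, k, λ) BIBD satisfies two necessary conditions:
  (i)  Each point sits in r blocks, and counting incidences through any fixed point gives r(k − 1) = λ(v − 1), so r = λ(v − 1)/(k − 1).
  (ii) Total incidences bk = vr, so b = vr/k.
Step 1: r = λ(v − 1)/(k − 1) = 3·(20 − 1)/(4 − 1) = 3·19/3 = 57/3 = 19.
Step 2: b = vr/k = 20·19/4 = 380/4 = 95.
Check integrality: r = 19 ∈ Z ✓, b = 95 ∈ Z ✓.
(These identities are necessary conditions: they determine r and b for any design with these parameters, but do not by themselves prove that one exists.)

r = 19, b = 95.


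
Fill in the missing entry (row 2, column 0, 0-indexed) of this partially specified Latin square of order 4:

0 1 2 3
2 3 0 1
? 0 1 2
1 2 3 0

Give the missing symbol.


Row 2 contains symbols [0, 1, 2] — missing [3].
Column 0 contains symbols [0, 1, 2] — missing [3].
The missing symbol must appear in both missing sets; intersection = [3].
Therefore the hidden value is 3.

Missing value = 3.


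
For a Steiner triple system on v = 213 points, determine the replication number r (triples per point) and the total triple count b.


An STS(v) is a 2-(v, 3, 1) BIBD: block size k = 3, λ = 1.
Replication: r(k − 1) = λ(v − 1) ⇒ r·2 = 213 − 1 = 212 ⇒ r = 106.
Block count: bk = vr ⇒ b·3 = 213·106 = 22578 ⇒ b = 7526.

r = 106, b = 7526.


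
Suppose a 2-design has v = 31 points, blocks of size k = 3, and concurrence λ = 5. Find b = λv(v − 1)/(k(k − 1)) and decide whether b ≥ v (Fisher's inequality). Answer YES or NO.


b = λv(v − 1)/(k(k − 1)) = 5·31·30/(3·2) = 4650/6 = 775.
Compare with v = 31: b ≥ v, so Fisher's inequality holds.

YES


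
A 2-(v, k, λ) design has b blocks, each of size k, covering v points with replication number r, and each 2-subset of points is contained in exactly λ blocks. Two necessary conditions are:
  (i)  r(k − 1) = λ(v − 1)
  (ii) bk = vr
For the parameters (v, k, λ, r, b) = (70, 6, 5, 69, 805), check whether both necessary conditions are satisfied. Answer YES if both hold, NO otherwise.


Condition (i): r(k − 1) = 69·5 = 345; λ(v − 1) = 5·69 = 345. Match? YES.
Condition (ii): bk = 805·6 = 4830; vr = 70·69 = 4830. Match? YES.
Both conditions hold? YES.

YES


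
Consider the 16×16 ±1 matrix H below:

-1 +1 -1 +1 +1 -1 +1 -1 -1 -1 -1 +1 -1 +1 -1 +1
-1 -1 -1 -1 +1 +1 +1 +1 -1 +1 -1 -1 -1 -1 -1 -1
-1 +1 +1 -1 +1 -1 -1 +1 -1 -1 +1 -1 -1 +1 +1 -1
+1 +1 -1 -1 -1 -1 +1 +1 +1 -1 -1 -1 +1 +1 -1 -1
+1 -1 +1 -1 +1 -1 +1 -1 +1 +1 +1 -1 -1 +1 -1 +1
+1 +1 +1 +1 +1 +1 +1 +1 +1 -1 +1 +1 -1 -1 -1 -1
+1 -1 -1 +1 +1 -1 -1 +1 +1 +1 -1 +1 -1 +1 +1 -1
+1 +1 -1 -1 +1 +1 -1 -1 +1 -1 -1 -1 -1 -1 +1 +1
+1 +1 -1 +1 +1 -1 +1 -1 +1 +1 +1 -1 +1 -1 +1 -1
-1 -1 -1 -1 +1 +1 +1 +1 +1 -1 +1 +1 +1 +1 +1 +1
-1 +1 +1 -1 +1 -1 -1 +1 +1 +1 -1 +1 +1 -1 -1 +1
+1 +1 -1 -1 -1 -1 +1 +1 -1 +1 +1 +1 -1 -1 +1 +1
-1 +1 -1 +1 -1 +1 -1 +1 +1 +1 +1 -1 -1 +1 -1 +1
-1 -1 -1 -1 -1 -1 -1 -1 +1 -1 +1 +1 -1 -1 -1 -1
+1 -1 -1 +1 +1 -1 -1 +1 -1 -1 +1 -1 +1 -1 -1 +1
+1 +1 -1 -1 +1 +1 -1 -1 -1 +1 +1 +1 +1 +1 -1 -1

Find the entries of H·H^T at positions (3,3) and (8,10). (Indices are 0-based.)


Row 3 of H: [1, 1, -1, -1, -1, -1, 1, 1, 1, -1, -1, -1, 1, 1, -1, -1].
Row 8 of H: [1, 1, -1, 1, 1, -1, 1, -1, 1, 1, 1, -1, 1, -1, 1, -1].
Row 10 of H: [-1, 1, 1, -1, 1, -1, -1, 1, 1, 1, -1, 1, 1, -1, -1, 1].
(H·H^T)[3][3] = Σ_j H[3][j]·H[3][j] = (1)² + (1)² + (-1)² + (-1)² + (-1)² + (-1)² + (1)² + (1)² + (1)² + (-1)² + (-1)² + (-1)² + (1)² + (1)² + (-1)² + (-1)² = 1 + 1 + 1 + 1 + 1 + 1 + 1 + 1 + 1 + 1 + 1 + 1 + 1 + 1 + 1 + 1 = 16.
(H·H^T)[8][10] = Σ_j H[8][j]·H[10][j] = (1)·(-1) + (1)·(1) + (-1)·(1) + (1)·(-1) + (1)·(1) + (-1)·(-1) + (1)·(-1) + (-1)·(1) + (1)·(1) + (1)·(1) + (1)·(-1) + (-1)·(1) + (1)·(1) + (-1)·(-1) + (1)·(-1) + (-1)·(1) = -1 + 1 + -1 + -1 + 1 + 1 + -1 + -1 + 1 + 1 + -1 + -1 + 1 + 1 + -1 + -1 = -2.
Rows 8 and 10 are not orthogonal (dot product = -2 ≠ 0), so H is not a Hadamard matrix.

(3,3) entry = 16; (8,10) entry = -2.


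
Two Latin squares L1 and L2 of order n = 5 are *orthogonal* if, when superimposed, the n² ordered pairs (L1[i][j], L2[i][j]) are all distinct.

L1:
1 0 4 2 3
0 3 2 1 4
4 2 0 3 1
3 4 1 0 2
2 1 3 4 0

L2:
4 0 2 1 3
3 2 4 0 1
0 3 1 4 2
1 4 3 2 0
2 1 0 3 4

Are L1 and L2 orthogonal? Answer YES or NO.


Form the n² = 25 superimposed pairs (L1[i][j], L2[i][j]), row by row (rows and columns indexed from 0):
row 0: (1,4) (0,0) (4,2) (2,1) (3,3)
row 1: (0,3) (3,2) (2,4) (1,0) (4,1)
row 2: (4,0) (2,3) (0,1) (3,4) (1,2)
row 3: (3,1) (4,4) (1,3) (0,2) (2,0)
row 4: (2,2) (1,1) (3,0) (4,3) (0,4)
Orthogonality requires all 25 pairs distinct.
Check by first coordinate: for each symbol s of L1, list the L2 entries in the n cells where L1 = s; they must all differ.
  L1 = 0: L2 entries (in reading order) 0, 3, 1, 2, 4 — all 5 distinct ✓
  L1 = 1: L2 entries (in reading order) 4, 0, 2, 3, 1 — all 5 distinct ✓
  L1 = 2: L2 entries (in reading order) 1, 4, 3, 0, 2 — all 5 distinct ✓
  L1 = 3: L2 entries (in reading order) 3, 2, 4, 1, 0 — all 5 distinct ✓
  L1 = 4: L2 entries (in reading order) 2, 1, 0, 4, 3 — all 5 distinct ✓
Every symbol of L1 meets every symbol of L2 exactly once, so all 25 pairs are distinct (25 of 25).
Conclusion: YES.

YES


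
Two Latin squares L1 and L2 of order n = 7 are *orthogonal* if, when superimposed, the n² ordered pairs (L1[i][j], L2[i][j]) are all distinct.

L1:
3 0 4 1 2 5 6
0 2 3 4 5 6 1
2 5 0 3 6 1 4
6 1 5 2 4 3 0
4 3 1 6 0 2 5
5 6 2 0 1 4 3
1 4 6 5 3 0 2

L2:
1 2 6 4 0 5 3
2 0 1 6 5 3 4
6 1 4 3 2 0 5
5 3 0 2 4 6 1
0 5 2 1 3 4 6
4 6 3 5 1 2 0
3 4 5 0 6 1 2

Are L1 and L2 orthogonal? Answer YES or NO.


Form the n² = 49 superimposed pairs (L1[i][j], L2[i][j]), row by row (rows and columns indexed from 0):
row 0: (3,1) (0,2) (4,6) (1,4) (2,0) (5,5) (6,3)
row 1: (0,2) (2,0) (3,1) (4,6) (5,5) (6,3) (1,4)
row 2: (2,6) (5,1) (0,4) (3,3) (6,2) (1,0) (4,5)
row 3: (6,5) (1,3) (5,0) (2,2) (4,4) (3,6) (0,1)
row 4: (4,0) (3,5) (1,2) (6,1) (0,3) (2,4) (5,6)
row 5: (5,4) (6,6) (2,3) (0,5) (1,1) (4,2) (3,0)
row 6: (1,3) (4,4) (6,5) (5,0) (3,6) (0,1) (2,2)
Orthogonality requires all 49 pairs distinct.
But the pair (0,2) repeats: cell (0,1) has L1 = 0, L2 = 2, and cell (1,0) has L1 = 0, L2 = 2.
A repeated pair means some other pair never occurs (only 35 distinct pairs out of 49), so the squares are not orthogonal.
Conclusion: NO.

NO


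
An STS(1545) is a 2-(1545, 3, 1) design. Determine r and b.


An STS(v) is a 2-(v, 3, 1) BIBD: block size k = 3, λ = 1.
Replication: r(k − 1) = λ(v − 1) ⇒ r·2 = 1545 − 1 = 1544 ⇒ r = 772.
Block count: b = v(v − 1)/6 = 1545·1544/6 = 2385480/6 = 397580.
(Check via bk = vr: 397580·3 = 1192740 = 1545·772 = 1192740 ✓.)

r = 772, b = 397580.


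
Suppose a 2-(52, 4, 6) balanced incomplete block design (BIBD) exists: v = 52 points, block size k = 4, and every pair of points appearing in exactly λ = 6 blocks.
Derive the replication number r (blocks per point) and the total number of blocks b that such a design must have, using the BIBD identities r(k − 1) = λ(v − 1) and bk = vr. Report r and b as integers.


Any 2-(v, k, λ) BIBD satisfies two necessary conditions:
  (i)  Each point sits in r blocks, and counting incidences through any fixed point gives r(k − 1) = λ(v − 1), so r = λ(v − 1)/(k − 1).
  (ii) Total incidences bk = vr, so b = vr/k.
Step 1: r = λ(v − 1)/(k − 1) = 6·(52 − 1)/(4 − 1) = 6·51/3 = 306/3 = 102.
Step 2: b = vr/k = 52·102/4 = 5304/4 = 1326.
Check integrality: r = 102 ∈ Z ✓, b = 1326 ∈ Z ✓.
(These identities are necessary conditions: they determine r and b for any design with these parameters, but do not by themselves prove that one exists.)

r = 102, b = 1326.


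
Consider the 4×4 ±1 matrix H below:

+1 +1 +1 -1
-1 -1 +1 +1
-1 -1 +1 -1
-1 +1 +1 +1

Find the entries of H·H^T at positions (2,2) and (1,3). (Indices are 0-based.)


Row 1 of H: [-1, -1, 1, 1].
Row 2 of H: [-1, -1, 1, -1].
Row 3 of H: [-1, 1, 1, 1].
(H·H^T)[2][2] = Σ_j H[2][j]·H[2][j] = (-1)² + (-1)² + (1)² + (-1)² = 1 + 1 + 1 + 1 = 4.
(H·H^T)[1][3] = Σ_j H[1][j]·H[3][j] = (-1)·(-1) + (-1)·(1) + (1)·(1) + (1)·(1) = 1 + -1 + 1 + 1 = 2.
Rows 1 and 3 are not orthogonal (dot product = 2 ≠ 0), so H is not a Hadamard matrix.

(2,2) entry = 4; (1,3) entry = 2.


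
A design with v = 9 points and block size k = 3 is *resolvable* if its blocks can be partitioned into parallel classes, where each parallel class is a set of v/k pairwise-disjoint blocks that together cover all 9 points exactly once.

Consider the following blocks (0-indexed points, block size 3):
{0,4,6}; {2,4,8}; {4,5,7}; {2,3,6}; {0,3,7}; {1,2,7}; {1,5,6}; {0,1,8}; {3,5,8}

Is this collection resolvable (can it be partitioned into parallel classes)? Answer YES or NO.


v = 9, block size k = 3, number of blocks = 9.
For resolvability, blocks must partition into parallel classes of size v/k = 3.
Total blocks must therefore be a multiple of 3: 9 = 3·3 + 0 ⇒ divisible ✓.
Greedy packing gives 3 candidate class(es). Each should be a full parallel class (size 3, covers all 9 points).
  Class 1 (3 blocks): {0,4,6}; {1,2,7}; {3,5,8}. Points covered: [0, 1, 2, 3, 4, 5, 6, 7, 8].
  Class 2 (3 blocks): {2,4,8}; {0,3,7}; {1,5,6}. Points covered: [0, 1, 2, 3, 4, 5, 6, 7, 8].
  Class 3 (3 blocks): {4,5,7}; {2,3,6}; {0,1,8}. Points covered: [0, 1, 2, 3, 4, 5, 6, 7, 8].
All classes full (size 3)? YES. All classes cover every point? YES.
Resolvable? YES.

YES


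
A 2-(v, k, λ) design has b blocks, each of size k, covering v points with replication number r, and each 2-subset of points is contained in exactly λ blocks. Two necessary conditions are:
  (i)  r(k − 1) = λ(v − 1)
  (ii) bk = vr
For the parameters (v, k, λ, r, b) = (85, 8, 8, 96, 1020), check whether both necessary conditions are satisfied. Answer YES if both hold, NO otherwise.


Condition (i): r(k − 1) = 96·7 = 672; λ(v − 1) = 8·84 = 672. Match? YES.
Condition (ii): bk = 1020·8 = 8160; vr = 85·96 = 8160. Match? YES.
Both conditions hold? YES.

YES


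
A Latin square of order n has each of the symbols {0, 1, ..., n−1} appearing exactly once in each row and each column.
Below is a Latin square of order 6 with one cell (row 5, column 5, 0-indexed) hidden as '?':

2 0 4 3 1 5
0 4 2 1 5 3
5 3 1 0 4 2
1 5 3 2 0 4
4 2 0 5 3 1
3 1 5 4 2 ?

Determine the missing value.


Row 5 contains symbols [1, 2, 3, 4, 5] — missing [0].
Column 5 contains symbols [1, 2, 3, 4, 5] — missing [0].
The missing symbol must appear in both missing sets; intersection = [0].
Therefore the hidden value is 0.

Missing value = 0.


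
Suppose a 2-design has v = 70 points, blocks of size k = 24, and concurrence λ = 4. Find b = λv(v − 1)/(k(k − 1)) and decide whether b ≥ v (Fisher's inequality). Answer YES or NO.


r = λ(v − 1)/(k − 1) = 4·69/23 = 12.
b = vr/k = 70·12/24 = 35.
Fisher's inequality: b ≥ v ⇔ 35 ≥ 70? NO.

NO


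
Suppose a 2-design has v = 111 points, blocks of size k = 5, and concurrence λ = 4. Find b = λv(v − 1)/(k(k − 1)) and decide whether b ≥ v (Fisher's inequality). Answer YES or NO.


b = λv(v − 1)/(k(k − 1)) = 4·111·110/(5·4) = 48840/20 = 2442.
Compare with v = 111: b ≥ v, so Fisher's inequality holds.

YES


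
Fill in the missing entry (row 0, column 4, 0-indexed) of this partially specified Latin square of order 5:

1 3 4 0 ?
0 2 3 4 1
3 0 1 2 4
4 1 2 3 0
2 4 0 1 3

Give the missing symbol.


Row 0 contains symbols [0, 1, 3, 4] — missing [2].
Column 4 contains symbols [0, 1, 3, 4] — missing [2].
The missing symbol must appear in both missing sets; intersection = [2].
Therefore the hidden value is 2.

Missing value = 2.


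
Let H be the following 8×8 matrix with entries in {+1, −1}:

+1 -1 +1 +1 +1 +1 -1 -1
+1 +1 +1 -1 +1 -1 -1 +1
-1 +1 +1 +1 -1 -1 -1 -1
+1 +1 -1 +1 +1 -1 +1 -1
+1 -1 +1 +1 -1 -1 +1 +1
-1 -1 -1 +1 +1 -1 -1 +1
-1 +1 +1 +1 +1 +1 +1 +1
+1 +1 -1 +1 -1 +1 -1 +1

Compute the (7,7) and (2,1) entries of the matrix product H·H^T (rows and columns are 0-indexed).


Row 1 of H: [1, 1, 1, -1, 1, -1, -1, 1].
Row 2 of H: [-1, 1, 1, 1, -1, -1, -1, -1].
Row 7 of H: [1, 1, -1, 1, -1, 1, -1, 1].
(H·H^T)[7][7] = Σ_j H[7][j]·H[7][j] = (1)² + (1)² + (-1)² + (1)² + (-1)² + (1)² + (-1)² + (1)² = 1 + 1 + 1 + 1 + 1 + 1 + 1 + 1 = 8.
(H·H^T)[2][1] = Σ_j H[2][j]·H[1][j] = (-1)·(1) + (1)·(1) + (1)·(1) + (1)·(-1) + (-1)·(1) + (-1)·(-1) + (-1)·(-1) + (-1)·(1) = -1 + 1 + 1 + -1 + -1 + 1 + 1 + -1 = 0.
So rows 2 and 1 are orthogonal; the diagonal entry equals n = 8.

(7,7) entry = 8; (2,1) entry = 0.


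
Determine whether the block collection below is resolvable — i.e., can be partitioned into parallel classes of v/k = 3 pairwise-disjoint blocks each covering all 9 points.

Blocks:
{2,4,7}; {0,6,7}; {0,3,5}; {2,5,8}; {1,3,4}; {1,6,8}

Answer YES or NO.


v = 9, block size k = 3, number of blocks = 6.
For resolvability, blocks must partition into parallel classes of size v/k = 3.
Total blocks must therefore be a multiple of 3: 6 = 3·2 + 0 ⇒ divisible ✓.
Greedy packing gives 2 candidate class(es). Each should be a full parallel class (size 3, covers all 9 points).
  Class 1 (3 blocks): {2,4,7}; {0,3,5}; {1,6,8}. Points covered: [0, 1, 2, 3, 4, 5, 6, 7, 8].
  Class 2 (3 blocks): {0,6,7}; {2,5,8}; {1,3,4}. Points covered: [0, 1, 2, 3, 4, 5, 6, 7, 8].
All classes full (size 3)? YES. All classes cover every point? YES.
Resolvable? YES.

YES


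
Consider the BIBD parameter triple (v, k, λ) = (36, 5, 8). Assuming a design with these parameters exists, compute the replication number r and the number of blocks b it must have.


Any 2-(v, k, λ) BIBD satisfies two necessary conditions:
  (i)  Each point sits in r blocks, and counting incidences through any fixed point gives r(k − 1) = λ(v − 1), so r = λ(v − 1)/(k − 1).
  (ii) Total incidences bk = vr, so b = vr/k.
Step 1: r = λ(v − 1)/(k − 1) = 8·(36 − 1)/(5 − 1) = 8·35/4 = 280/4 = 70.
Step 2: b = vr/k = 36·70/5 = 2520/5 = 504.
Check integrality: r = 70 ∈ Z ✓, b = 504 ∈ Z ✓.
(These identities are necessary conditions: they determine r and b for any design with these parameters, but do not by themselves prove that one exists.)

r = 70, b = 504.


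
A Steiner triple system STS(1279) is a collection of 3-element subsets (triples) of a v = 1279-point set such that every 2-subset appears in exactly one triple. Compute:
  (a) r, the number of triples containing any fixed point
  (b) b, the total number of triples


An STS(v) is a 2-(v, 3, 1) BIBD: block size k = 3, λ = 1.
Replication: r(k − 1) = λ(v − 1) ⇒ r·2 = 1279 − 1 = 1278 ⇒ r = 639.
Block count: bk = vr ⇒ b·3 = 1279·639 = 817281 ⇒ b = 272427.
(Check via b = v(v − 1)/6 = 1279·1278/6 = 1634562/6 = 272427.)

r = 639, b = 272427.


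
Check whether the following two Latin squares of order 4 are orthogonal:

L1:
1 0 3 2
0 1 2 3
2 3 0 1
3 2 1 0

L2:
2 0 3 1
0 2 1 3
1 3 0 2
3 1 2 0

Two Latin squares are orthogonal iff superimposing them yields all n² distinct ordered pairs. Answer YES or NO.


Form the n² = 16 superimposed pairs (L1[i][j], L2[i][j]), row by row (rows and columns indexed from 0):
row 0: (1,2) (0,0) (3,3) (2,1)
row 1: (0,0) (1,2) (2,1) (3,3)
row 2: (2,1) (3,3) (0,0) (1,2)
row 3: (3,3) (2,1) (1,2) (0,0)
Orthogonality requires all 16 pairs distinct.
But the pair (0,0) repeats: cell (0,1) has L1 = 0, L2 = 0, and cell (1,0) has L1 = 0, L2 = 0.
A repeated pair means some other pair never occurs (only 4 distinct pairs out of 16), so the squares are not orthogonal.
Conclusion: NO.

NO


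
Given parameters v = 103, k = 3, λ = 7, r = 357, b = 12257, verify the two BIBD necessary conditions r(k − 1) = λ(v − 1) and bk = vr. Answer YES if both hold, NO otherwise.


Condition (i): r(k − 1) = 357·2 = 714; λ(v − 1) = 7·102 = 714. Match? YES.
Condition (ii): bk = 12257·3 = 36771; vr = 103·357 = 36771. Match? YES.
Both conditions hold? YES.

YES


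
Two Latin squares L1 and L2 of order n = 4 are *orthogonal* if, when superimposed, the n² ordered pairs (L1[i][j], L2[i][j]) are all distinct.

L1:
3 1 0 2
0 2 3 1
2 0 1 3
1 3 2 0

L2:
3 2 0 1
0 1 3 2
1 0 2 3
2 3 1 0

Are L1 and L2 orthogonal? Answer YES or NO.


Form the n² = 16 superimposed pairs (L1[i][j], L2[i][j]), row by row (rows and columns indexed from 0):
row 0: (3,3) (1,2) (0,0) (2,1)
row 1: (0,0) (2,1) (3,3) (1,2)
row 2: (2,1) (0,0) (1,2) (3,3)
row 3: (1,2) (3,3) (2,1) (0,0)
Orthogonality requires all 16 pairs distinct.
But the pair (0,0) repeats: cell (0,2) has L1 = 0, L2 = 0, and cell (1,0) has L1 = 0, L2 = 0.
A repeated pair means some other pair never occurs (only 4 distinct pairs out of 16), so the squares are not orthogonal.
Conclusion: NO.

NO


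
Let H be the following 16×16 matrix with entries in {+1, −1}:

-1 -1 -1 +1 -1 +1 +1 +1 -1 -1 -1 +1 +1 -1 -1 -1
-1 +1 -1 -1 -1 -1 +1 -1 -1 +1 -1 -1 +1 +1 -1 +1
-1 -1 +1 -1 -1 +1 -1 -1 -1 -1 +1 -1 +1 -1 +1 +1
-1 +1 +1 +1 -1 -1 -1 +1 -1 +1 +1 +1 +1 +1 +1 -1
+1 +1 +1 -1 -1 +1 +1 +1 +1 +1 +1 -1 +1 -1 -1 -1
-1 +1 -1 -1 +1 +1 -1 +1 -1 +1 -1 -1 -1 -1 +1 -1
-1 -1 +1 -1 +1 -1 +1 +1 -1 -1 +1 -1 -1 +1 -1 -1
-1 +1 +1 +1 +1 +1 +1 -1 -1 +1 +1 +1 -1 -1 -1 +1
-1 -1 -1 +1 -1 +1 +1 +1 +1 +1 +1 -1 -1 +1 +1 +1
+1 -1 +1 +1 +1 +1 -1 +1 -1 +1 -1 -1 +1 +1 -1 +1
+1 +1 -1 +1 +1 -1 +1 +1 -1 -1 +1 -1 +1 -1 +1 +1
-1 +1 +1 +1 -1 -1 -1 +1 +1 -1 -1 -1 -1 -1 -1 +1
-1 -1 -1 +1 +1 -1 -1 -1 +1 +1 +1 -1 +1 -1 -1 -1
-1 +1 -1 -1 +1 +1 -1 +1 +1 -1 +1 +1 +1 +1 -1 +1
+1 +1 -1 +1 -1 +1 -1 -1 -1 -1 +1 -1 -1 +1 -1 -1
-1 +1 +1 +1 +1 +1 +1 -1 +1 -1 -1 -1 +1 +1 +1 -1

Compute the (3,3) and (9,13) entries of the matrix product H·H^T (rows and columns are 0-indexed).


Row 3 of H: [-1, 1, 1, 1, -1, -1, -1, 1, -1, 1, 1, 1, 1, 1, 1, -1].
Row 9 of H: [1, -1, 1, 1, 1, 1, -1, 1, -1, 1, -1, -1, 1, 1, -1, 1].
Row 13 of H: [-1, 1, -1, -1, 1, 1, -1, 1, 1, -1, 1, 1, 1, 1, -1, 1].
(H·H^T)[3][3] = Σ_j H[3][j]·H[3][j] = (-1)² + (1)² + (1)² + (1)² + (-1)² + (-1)² + (-1)² + (1)² + (-1)² + (1)² + (1)² + (1)² + (1)² + (1)² + (1)² + (-1)² = 1 + 1 + 1 + 1 + 1 + 1 + 1 + 1 + 1 + 1 + 1 + 1 + 1 + 1 + 1 + 1 = 16.
(H·H^T)[9][13] = Σ_j H[9][j]·H[13][j] = (1)·(-1) + (-1)·(1) + (1)·(-1) + (1)·(-1) + (1)·(1) + (1)·(1) + (-1)·(-1) + (1)·(1) + (-1)·(1) + (1)·(-1) + (-1)·(1) + (-1)·(1) + (1)·(1) + (1)·(1) + (-1)·(-1) + (1)·(1) = -1 + -1 + -1 + -1 + 1 + 1 + 1 + 1 + -1 + -1 + -1 + -1 + 1 + 1 + 1 + 1 = 0.
So rows 9 and 13 are orthogonal; the diagonal entry equals n = 16.

(3,3) entry = 16; (9,13) entry = 0.


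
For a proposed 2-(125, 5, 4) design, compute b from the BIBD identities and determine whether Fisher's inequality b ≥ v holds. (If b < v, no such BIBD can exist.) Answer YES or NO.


r = λ(v − 1)/(k − 1) = 4·124/4 = 124.
b = vr/k = 125·124/5 = 3100.
Fisher's inequality: b ≥ v ⇔ 3100 ≥ 125? YES.

YES


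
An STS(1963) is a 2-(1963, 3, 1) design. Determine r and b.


An STS(v) is a 2-(v, 3, 1) BIBD: block size k = 3, λ = 1.
Replication: r(k − 1) = λ(v − 1) ⇒ r·2 = 1963 − 1 = 1962 ⇒ r = 981.
Block count: b = v(v − 1)/6 = 1963·1962/6 = 3851406/6 = 641901.

r = 981, b = 641901.


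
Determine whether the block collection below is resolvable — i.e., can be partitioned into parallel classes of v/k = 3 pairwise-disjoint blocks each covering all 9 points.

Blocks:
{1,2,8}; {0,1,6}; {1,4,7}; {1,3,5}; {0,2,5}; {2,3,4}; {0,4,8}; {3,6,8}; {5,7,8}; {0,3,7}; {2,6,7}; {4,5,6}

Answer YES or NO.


v = 9, block size k = 3, number of blocks = 12.
For resolvability, blocks must partition into parallel classes of size v/k = 3.
Total blocks must therefore be a multiple of 3: 12 = 3·4 + 0 ⇒ divisible ✓.
Greedy packing gives 4 candidate class(es). Each should be a full parallel class (size 3, covers all 9 points).
  Class 1 (3 blocks): {1,2,8}; {0,3,7}; {4,5,6}. Points covered: [0, 1, 2, 3, 4, 5, 6, 7, 8].
  Class 2 (3 blocks): {0,1,6}; {2,3,4}; {5,7,8}. Points covered: [0, 1, 2, 3, 4, 5, 6, 7, 8].
  Class 3 (3 blocks): {1,4,7}; {0,2,5}; {3,6,8}. Points covered: [0, 1, 2, 3, 4, 5, 6, 7, 8].
  Class 4 (3 blocks): {1,3,5}; {0,4,8}; {2,6,7}. Points covered: [0, 1, 2, 3, 4, 5, 6, 7, 8].
All classes full (size 3)? YES. All classes cover every point? YES.
Resolvable? YES.

YES


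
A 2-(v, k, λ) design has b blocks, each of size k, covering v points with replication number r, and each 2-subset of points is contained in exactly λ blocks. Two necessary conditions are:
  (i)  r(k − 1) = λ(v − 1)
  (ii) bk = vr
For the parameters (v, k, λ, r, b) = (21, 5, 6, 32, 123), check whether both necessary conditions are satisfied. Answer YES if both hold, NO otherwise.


Condition (i): r(k − 1) = 32·4 = 128; λ(v − 1) = 6·20 = 120. Match? NO.
Condition (ii): bk = 123·5 = 615; vr = 21·32 = 672. Match? NO.
Both conditions hold? NO.

NO


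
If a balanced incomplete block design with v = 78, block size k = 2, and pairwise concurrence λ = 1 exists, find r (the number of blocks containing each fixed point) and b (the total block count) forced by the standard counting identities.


Any 2-(v, k, λ) BIBD satisfies two necessary conditions:
  (i)  Each point sits in r blocks, and counting incidences through any fixed point gives r(k − 1) = λ(v − 1), so r = λ(v − 1)/(k − 1).
  (ii) Total incidences bk = vr, so b = vr/k.
Step 1: r = λ(v − 1)/(k − 1) = 1·(78 − 1)/(2 − 1) = 1·77/1 = 77/1 = 77.
Step 2: b = vr/k = 78·77/2 = 6006/2 = 3003.
Check integrality: r = 77 ∈ Z ✓, b = 3003 ∈ Z ✓.
(These identities are necessary conditions: they determine r and b for any design with these parameters, but do not by themselves prove that one exists.)

r = 77, b = 3003.


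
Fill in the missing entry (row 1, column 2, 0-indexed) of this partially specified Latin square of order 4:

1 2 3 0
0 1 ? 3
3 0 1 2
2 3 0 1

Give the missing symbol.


Row 1 contains symbols [0, 1, 3] — missing [2].
Column 2 contains symbols [0, 1, 3] — missing [2].
The missing symbol must appear in both missing sets; intersection = [2].
Therefore the hidden value is 2.

Missing value = 2.


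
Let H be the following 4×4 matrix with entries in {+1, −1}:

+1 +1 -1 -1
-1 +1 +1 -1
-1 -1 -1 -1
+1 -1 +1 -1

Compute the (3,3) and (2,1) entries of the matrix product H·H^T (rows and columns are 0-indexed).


Row 1 of H: [-1, 1, 1, -1].
Row 2 of H: [-1, -1, -1, -1].
Row 3 of H: [1, -1, 1, -1].
(H·H^T)[3][3] = Σ_j H[3][j]·H[3][j] = (1)² + (-1)² + (1)² + (-1)² = 1 + 1 + 1 + 1 = 4.
(H·H^T)[2][1] = Σ_j H[2][j]·H[1][j] = (-1)·(-1) + (-1)·(1) + (-1)·(1) + (-1)·(-1) = 1 + -1 + -1 + 1 = 0.
So rows 2 and 1 are orthogonal; the diagonal entry equals n = 4.

(3,3) entry = 4; (2,1) entry = 0.


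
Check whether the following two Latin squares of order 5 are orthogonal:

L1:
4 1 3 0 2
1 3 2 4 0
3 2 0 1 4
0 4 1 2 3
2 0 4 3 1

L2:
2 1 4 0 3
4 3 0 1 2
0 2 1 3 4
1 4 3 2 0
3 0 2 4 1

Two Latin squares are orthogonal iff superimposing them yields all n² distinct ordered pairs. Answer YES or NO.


Form the n² = 25 superimposed pairs (L1[i][j], L2[i][j]), row by row (rows and columns indexed from 0):
row 0: (4,2) (1,1) (3,4) (0,0) (2,3)
row 1: (1,4) (3,3) (2,0) (4,1) (0,2)
row 2: (3,0) (2,2) (0,1) (1,3) (4,4)
row 3: (0,1) (4,4) (1,3) (2,2) (3,0)
row 4: (2,3) (0,0) (4,2) (3,4) (1,1)
Orthogonality requires all 25 pairs distinct.
But the pair (0,1) repeats: cell (2,2) has L1 = 0, L2 = 1, and cell (3,0) has L1 = 0, L2 = 1.
A repeated pair means some other pair never occurs (only 15 distinct pairs out of 25), so the squares are not orthogonal.
Conclusion: NO.

NO


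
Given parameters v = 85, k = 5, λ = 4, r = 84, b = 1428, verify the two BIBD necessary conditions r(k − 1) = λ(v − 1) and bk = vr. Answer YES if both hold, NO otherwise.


Condition (i): r(k − 1) = 84·4 = 336; λ(v − 1) = 4·84 = 336. Match? YES.
Condition (ii): bk = 1428·5 = 7140; vr = 85·84 = 7140. Match? YES.
Both conditions hold? YES.

YES


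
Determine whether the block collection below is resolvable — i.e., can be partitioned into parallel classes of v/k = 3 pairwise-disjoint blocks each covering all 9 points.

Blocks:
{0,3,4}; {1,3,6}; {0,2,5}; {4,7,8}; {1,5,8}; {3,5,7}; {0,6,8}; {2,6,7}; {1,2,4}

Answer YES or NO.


v = 9, block size k = 3, number of blocks = 9.
For resolvability, blocks must partition into parallel classes of size v/k = 3.
Total blocks must therefore be a multiple of 3: 9 = 3·3 + 0 ⇒ divisible ✓.
Greedy packing gives 3 candidate class(es). Each should be a full parallel class (size 3, covers all 9 points).
  Class 1 (3 blocks): {0,3,4}; {1,5,8}; {2,6,7}. Points covered: [0, 1, 2, 3, 4, 5, 6, 7, 8].
  Class 2 (3 blocks): {1,3,6}; {0,2,5}; {4,7,8}. Points covered: [0, 1, 2, 3, 4, 5, 6, 7, 8].
  Class 3 (3 blocks): {3,5,7}; {0,6,8}; {1,2,4}. Points covered: [0, 1, 2, 3, 4, 5, 6, 7, 8].
All classes full (size 3)? YES. All classes cover every point? YES.
Resolvable? YES.

YES


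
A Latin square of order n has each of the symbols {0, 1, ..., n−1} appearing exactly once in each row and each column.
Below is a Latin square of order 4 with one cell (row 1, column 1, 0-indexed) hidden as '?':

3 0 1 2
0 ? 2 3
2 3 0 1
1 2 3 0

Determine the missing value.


Row 1 contains symbols [0, 2, 3] — missing [1].
Column 1 contains symbols [0, 2, 3] — missing [1].
The missing symbol must appear in both missing sets; intersection = [1].
Therefore the hidden value is 1.

Missing value = 1.


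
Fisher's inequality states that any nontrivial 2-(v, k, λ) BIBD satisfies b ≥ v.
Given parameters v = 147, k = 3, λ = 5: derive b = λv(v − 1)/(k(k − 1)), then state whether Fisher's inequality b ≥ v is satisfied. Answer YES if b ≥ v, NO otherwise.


r = λ(v − 1)/(k − 1) = 5·146/2 = 365.
b = vr/k = 147·365/3 = 17885.
Fisher's inequality: b ≥ v ⇔ 17885 ≥ 147? YES.

YES


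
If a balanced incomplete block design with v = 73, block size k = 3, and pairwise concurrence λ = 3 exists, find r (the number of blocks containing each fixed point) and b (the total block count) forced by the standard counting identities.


Any 2-(v, k, λ) BIBD satisfies two necessary conditions:
  (i)  Each point sits in r blocks, and counting incidences through any fixed point gives r(k − 1) = λ(v − 1), so r = λ(v − 1)/(k − 1).
  (ii) Total incidences bk = vr, so b = vr/k.
Step 1: r = λ(v − 1)/(k − 1) = 3·(73 − 1)/(3 − 1) = 3·72/2 = 216/2 = 108.
Step 2: b = vr/k = 73·108/3 = 7884/3 = 2628.
Check integrality: r = 108 ∈ Z ✓, b = 2628 ∈ Z ✓.
(These identities are necessary conditions: they determine r and b for any design with these parameters, but do not by themselves prove that one exists.)

r = 108, b = 2628.


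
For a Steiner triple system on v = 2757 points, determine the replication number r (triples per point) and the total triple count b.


An STS(v) is a 2-(v, 3, 1) BIBD: block size k = 3, λ = 1.
Replication: r(k − 1) = λ(v − 1) ⇒ r·2 = 2757 − 1 = 2756 ⇒ r = 1378.
Block count: bk = vr ⇒ b·3 = 2757·1378 = 3799146 ⇒ b = 1266382.

r = 1378, b = 1266382.


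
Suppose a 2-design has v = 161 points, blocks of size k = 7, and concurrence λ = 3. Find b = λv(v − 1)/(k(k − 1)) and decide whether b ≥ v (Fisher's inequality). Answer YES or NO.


r = λ(v − 1)/(k − 1) = 3·160/6 = 80.
b = vr/k = 161·80/7 = 1840.
Fisher's inequality: b ≥ v ⇔ 1840 ≥ 161? YES.

YES


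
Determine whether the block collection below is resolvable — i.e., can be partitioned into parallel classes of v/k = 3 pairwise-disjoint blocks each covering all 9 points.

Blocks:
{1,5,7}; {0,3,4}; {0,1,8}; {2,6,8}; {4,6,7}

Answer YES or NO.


v = 9, block size k = 3, number of blocks = 5.
For resolvability, blocks must partition into parallel classes of size v/k = 3.
Total blocks must therefore be a multiple of 3: 5 = 3·1 + 2 ⇒ not divisible ✗.
Resolvable? NO.

NO


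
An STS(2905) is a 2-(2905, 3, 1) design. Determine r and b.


An STS(v) is a 2-(v, 3, 1) BIBD: block size k = 3, λ = 1.
Replication: r(k − 1) = λ(v − 1) ⇒ r·2 = 2905 − 1 = 2904 ⇒ r = 1452.
Block count: b = v(v − 1)/6 = 2905·2904/6 = 8436120/6 = 1406020.

r = 1452, b = 1406020.


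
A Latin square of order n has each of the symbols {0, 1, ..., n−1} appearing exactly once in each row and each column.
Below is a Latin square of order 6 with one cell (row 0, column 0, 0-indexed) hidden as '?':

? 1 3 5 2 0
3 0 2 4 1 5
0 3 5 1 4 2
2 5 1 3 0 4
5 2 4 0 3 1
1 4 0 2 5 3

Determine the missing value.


Row 0 contains symbols [0, 1, 2, 3, 5] — missing [4].
Column 0 contains symbols [0, 1, 2, 3, 5] — missing [4].
The missing symbol must appear in both missing sets; intersection = [4].
Therefore the hidden value is 4.

Missing value = 4.


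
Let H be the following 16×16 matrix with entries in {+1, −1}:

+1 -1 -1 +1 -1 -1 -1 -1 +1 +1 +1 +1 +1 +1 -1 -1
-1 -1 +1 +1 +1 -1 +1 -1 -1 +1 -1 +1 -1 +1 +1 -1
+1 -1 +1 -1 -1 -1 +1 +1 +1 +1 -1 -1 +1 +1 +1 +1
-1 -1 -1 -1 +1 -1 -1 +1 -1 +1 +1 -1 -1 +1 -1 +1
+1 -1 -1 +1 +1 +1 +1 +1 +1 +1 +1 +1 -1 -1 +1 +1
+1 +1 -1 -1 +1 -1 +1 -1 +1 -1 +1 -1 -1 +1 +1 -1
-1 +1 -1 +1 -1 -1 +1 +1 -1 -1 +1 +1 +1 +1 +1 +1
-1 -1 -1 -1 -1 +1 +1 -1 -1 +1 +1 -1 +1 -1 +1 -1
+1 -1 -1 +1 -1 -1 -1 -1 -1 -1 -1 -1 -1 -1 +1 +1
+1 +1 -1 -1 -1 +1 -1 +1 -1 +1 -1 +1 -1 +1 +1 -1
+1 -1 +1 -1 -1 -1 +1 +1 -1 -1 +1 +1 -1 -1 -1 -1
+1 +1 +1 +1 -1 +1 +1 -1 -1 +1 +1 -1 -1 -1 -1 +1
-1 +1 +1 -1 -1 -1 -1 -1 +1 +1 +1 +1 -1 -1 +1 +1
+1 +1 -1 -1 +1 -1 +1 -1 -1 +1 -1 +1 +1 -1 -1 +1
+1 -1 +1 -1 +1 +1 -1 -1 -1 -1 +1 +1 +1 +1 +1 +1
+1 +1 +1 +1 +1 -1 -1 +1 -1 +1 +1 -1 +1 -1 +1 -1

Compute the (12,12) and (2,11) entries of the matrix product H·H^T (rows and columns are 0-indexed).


Row 2 of H: [1, -1, 1, -1, -1, -1, 1, 1, 1, 1, -1, -1, 1, 1, 1, 1].
Row 11 of H: [1, 1, 1, 1, -1, 1, 1, -1, -1, 1, 1, -1, -1, -1, -1, 1].
Row 12 of H: [-1, 1, 1, -1, -1, -1, -1, -1, 1, 1, 1, 1, -1, -1, 1, 1].
(H·H^T)[12][12] = Σ_j H[12][j]·H[12][j] = (-1)² + (1)² + (1)² + (-1)² + (-1)² + (-1)² + (-1)² + (-1)² + (1)² + (1)² + (1)² + (1)² + (-1)² + (-1)² + (1)² + (1)² = 1 + 1 + 1 + 1 + 1 + 1 + 1 + 1 + 1 + 1 + 1 + 1 + 1 + 1 + 1 + 1 = 16.
(H·H^T)[2][11] = Σ_j H[2][j]·H[11][j] = (1)·(1) + (-1)·(1) + (1)·(1) + (-1)·(1) + (-1)·(-1) + (-1)·(1) + (1)·(1) + (1)·(-1) + (1)·(-1) + (1)·(1) + (-1)·(1) + (-1)·(-1) + (1)·(-1) + (1)·(-1) + (1)·(-1) + (1)·(1) = 1 + -1 + 1 + -1 + 1 + -1 + 1 + -1 + -1 + 1 + -1 + 1 + -1 + -1 + -1 + 1 = -2.
Rows 2 and 11 are not orthogonal (dot product = -2 ≠ 0), so H is not a Hadamard matrix.

(12,12) entry = 16; (2,11) entry = -2.


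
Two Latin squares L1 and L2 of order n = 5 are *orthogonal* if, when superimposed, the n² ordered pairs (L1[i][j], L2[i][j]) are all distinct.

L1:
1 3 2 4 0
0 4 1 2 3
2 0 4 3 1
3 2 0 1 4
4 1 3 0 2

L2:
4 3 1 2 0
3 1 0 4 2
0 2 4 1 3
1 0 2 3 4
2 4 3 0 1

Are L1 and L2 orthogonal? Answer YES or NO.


Form the n² = 25 superimposed pairs (L1[i][j], L2[i][j]), row by row (rows and columns indexed from 0):
row 0: (1,4) (3,3) (2,1) (4,2) (0,0)
row 1: (0,3) (4,1) (1,0) (2,4) (3,2)
row 2: (2,0) (0,2) (4,4) (3,1) (1,3)
row 3: (3,1) (2,0) (0,2) (1,3) (4,4)
row 4: (4,2) (1,4) (3,3) (0,0) (2,1)
Orthogonality requires all 25 pairs distinct.
But the pair (3,1) repeats: cell (2,3) has L1 = 3, L2 = 1, and cell (3,0) has L1 = 3, L2 = 1.
A repeated pair means some other pair never occurs (only 15 distinct pairs out of 25), so the squares are not orthogonal.
Conclusion: NO.

NO
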